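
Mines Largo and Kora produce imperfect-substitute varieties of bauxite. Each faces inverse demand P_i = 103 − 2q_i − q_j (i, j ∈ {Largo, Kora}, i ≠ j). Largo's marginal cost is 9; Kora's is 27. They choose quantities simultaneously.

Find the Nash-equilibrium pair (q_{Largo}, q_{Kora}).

Mine Largo's profit: π = q_{Largo}(103 − 2q_{Largo} − q_{Kora}) − 9q_{Largo}.
∂π/∂q_{Largo} = 94 − 4q_{Largo} − q_{Kora} = 0 ⇒ q_{Largo} = 23.5 − 0.25q_{Kora}.
Similarly q_{Kora} = 19 − 0.25q_{Largo}.
Substituting the second reaction function into the first: q_{Largo} = 23.5 − 0.25(19 − 0.25q_{Largo}), which gives 0.9375q_{Largo} = 18.75 ⇒ q_{Largo} = 20.
Then q_{Kora} = 19 − 0.25·20 = 14.

20, 14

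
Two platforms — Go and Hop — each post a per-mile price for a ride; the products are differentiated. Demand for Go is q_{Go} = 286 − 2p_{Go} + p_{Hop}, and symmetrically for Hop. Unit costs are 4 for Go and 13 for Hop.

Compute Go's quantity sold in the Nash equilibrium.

Go's profit: π = (p_{Go} − 4)(286 − 2p_{Go} + p_{Hop}).
∂π/∂p_{Go} = 294 − 4p_{Go} + p_{Hop} = 0 ⇒ p_{Go} = 73.5 + 0.25p_{Hop}.
Similarly p_{Hop} = 78 + 0.25p_{Go}.
Solving the two reaction functions simultaneously: (1 − (0.25)(0.25))p_{Go} = 73.5 + 0.25·78, so 0.9375p_{Go} = 93 and p_{Go} = 99.2.
Then p_{Hop} = 78 + 0.25·99.2 = 102.8.
q_{Go} = 286 − 2·99.2 + 102.8 = 190.4.

190.4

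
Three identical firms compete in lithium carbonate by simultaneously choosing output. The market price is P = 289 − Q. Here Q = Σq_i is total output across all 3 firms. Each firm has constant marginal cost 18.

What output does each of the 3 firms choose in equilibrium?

A representative firm's profit is π_i = q_i(289 − Q) − 18q_i, with Q = q_i + Σ_{j≠i} q_j.
First-order condition: 271 − 2q_i − Σ_{j≠i} q_j = 0.
Imposing symmetry (q_j = q for all j) turns Σ_{j≠i} q_j into 2q, so 271 = 4q and q = 67.75.

67.75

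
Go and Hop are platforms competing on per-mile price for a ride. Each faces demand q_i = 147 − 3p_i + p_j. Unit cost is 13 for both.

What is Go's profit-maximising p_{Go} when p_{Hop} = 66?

42

Go's profit: π = (p_{Go} − 13)(147 − 3p_{Go} + p_{Hop}).
∂π/∂p_{Go} = 186 − 6p_{Go} + p_{Hop} = 0 ⇒ p_{Go} = 31 + (1/6)p_{Hop}.
At p_{Hop} = 66: p_{Go} = 31 + (1/6)·66 = 42.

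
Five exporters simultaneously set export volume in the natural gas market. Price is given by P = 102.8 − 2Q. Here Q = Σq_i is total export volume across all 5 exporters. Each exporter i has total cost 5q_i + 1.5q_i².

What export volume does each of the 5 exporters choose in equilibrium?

A representative exporter's profit is π_i = q_i(102.8 − 2Q) − 5q_i − 1.5q_i², with Q = q_i + Σ_{j≠i} q_j.
First-order condition: 97.8 − 7q_i − 2Σ_{j≠i} q_j = 0.
In a symmetric equilibrium every exporter chooses the same q, so Σ_{j≠i} q_j = 4q. The condition becomes 97.8 − 15q = 0, giving q = 97.8/15 = 6.52.

6.52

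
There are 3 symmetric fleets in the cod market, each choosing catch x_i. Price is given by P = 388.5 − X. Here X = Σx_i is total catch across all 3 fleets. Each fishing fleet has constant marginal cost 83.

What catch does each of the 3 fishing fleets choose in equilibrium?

76.375

A representative fishing fleet's profit is π_i = x_i(388.5 − X) − 83x_i, with X = x_i + Σ_{j≠i} x_j.
First-order condition: 305.5 − 2x_i − Σ_{j≠i} x_j = 0.
With identical fishing fleets, set every x_j = x: then 305.5 − 2x − 2x = 0, i.e. x = 305.5/4 = 76.375.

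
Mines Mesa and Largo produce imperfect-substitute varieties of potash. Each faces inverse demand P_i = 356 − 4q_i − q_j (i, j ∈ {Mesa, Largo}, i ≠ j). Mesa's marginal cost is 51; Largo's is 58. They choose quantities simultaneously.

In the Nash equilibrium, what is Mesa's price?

187

Mine Mesa's profit: π = q_{Mesa}(356 − 4q_{Mesa} − q_{Largo}) − 51q_{Mesa}.
∂π/∂q_{Mesa} = 305 − 8q_{Mesa} − q_{Largo} = 0 ⇒ q_{Mesa} = 38.125 − 0.125q_{Largo}.
Similarly q_{Largo} = 37.25 − 0.125q_{Mesa}.
Solving the two reaction functions simultaneously: (1 − (−0.125)(−0.125))q_{Mesa} = 38.125 − 0.125·37.25, so (63/64)q_{Mesa} = 1071/32 and q_{Mesa} = 34.
Then q_{Largo} = 37.25 − 0.125·34 = 33.
P_{Mesa} = 356 − 4·34 − 33 = 187.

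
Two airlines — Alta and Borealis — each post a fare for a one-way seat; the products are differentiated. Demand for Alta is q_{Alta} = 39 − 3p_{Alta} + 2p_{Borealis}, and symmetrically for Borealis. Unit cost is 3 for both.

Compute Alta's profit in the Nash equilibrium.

243

Alta's profit: π = (p_{Alta} − 3)(39 − 3p_{Alta} + 2p_{Borealis}).
∂π/∂p_{Alta} = 48 − 6p_{Alta} + 2p_{Borealis} = 0 ⇒ p_{Alta} = 8 + (1/3)p_{Borealis}.
By symmetry p_{Borealis} = p_{Alta}; substituting into the reaction function, (2/3)p_{Alta} = 8 and p_{Alta} = 12.
q_{Alta} = 39 − 3·12 + 2·12 = 27.
Profit = (12 − 3)·27 = 243.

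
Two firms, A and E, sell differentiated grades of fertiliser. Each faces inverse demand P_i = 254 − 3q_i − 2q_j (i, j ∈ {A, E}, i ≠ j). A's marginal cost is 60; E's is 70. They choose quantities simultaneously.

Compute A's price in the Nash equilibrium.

134.625

Firm A's profit: π = q_A(254 − 3q_A − 2q_E) − 60q_A.
∂π/∂q_A = 194 − 6q_A − 2q_E = 0 ⇒ q_A = 97/3 − (1/3)q_E.
Similarly q_E = 92/3 − (1/3)q_A.
Solving the two reaction functions simultaneously: (1 − (−1/3)(−1/3))q_A = 97/3 − (1/3)·(92/3), so (8/9)q_A = 199/9 and q_A = 24.875.
Then q_E = 92/3 − (1/3)·24.875 = 22.375.
P_A = 254 − 3·24.875 − 2·22.375 = 134.625.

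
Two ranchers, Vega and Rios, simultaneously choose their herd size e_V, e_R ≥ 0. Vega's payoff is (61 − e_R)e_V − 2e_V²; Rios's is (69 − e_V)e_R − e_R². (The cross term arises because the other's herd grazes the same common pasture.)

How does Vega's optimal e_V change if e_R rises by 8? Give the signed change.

-2

Expanding Vega's payoff: 61e_V − e_Re_V − 2e_V².
∂π/∂e_V = 61 − e_R − 4e_V = 0, so e_V = 15.25 − 0.25e_R.
The reaction-function slope is −0.25, so an 8-unit rise in e_R moves e_V by −0.25 × 8 = −2. Vega's best response falls — the actions are strategic substitutes.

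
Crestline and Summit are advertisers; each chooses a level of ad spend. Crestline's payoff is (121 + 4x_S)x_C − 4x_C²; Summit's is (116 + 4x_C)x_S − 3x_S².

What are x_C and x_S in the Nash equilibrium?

37.1875, 44.125

Expanding Crestline's payoff: 121x_C + 4x_Sx_C − 4x_C².
∂π/∂x_C = 121 + 4x_S − 8x_C = 0, so x_C = 15.125 + 0.5x_S.
Likewise for Summit: x_S = 58/3 + (2/3)x_C.
Plugging x_S into Crestline's best response: x_C = 15.125 + 0.5(58/3 + (2/3)x_C) ⇒ (2/3)x_C = 595/24, so x_C = 37.1875.
Then x_S = 58/3 + (2/3)·37.1875 = 44.125.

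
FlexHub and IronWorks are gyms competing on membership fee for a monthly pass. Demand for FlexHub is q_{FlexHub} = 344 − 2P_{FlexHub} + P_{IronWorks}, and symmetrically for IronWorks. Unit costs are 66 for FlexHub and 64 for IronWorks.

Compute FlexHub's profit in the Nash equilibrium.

17075.52

FlexHub's profit: π = (P_{FlexHub} − 66)(344 − 2P_{FlexHub} + P_{IronWorks}).
∂π/∂P_{FlexHub} = 476 − 4P_{FlexHub} + P_{IronWorks} = 0 ⇒ P_{FlexHub} = 119 + 0.25P_{IronWorks}.
Similarly P_{IronWorks} = 118 + 0.25P_{FlexHub}.
Solving the two reaction functions simultaneously: (1 − (0.25)(0.25))P_{FlexHub} = 119 + 0.25·118, so 0.9375P_{FlexHub} = 148.5 and P_{FlexHub} = 158.4.
Then P_{IronWorks} = 118 + 0.25·158.4 = 157.6.
q_{FlexHub} = 344 − 2·158.4 + 157.6 = 184.8.
Profit = (158.4 − 66)·184.8 = 17075.52.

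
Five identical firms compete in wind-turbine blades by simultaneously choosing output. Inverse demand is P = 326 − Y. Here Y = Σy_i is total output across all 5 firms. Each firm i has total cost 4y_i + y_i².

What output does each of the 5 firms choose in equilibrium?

40.25

A representative firm's profit is π_i = y_i(326 − Y) − 4y_i − y_i², with Y = y_i + Σ_{j≠i} y_j.
First-order condition: 322 − 4y_i − Σ_{j≠i} y_j = 0.
With identical firms, set every y_j = y: then 322 − 4y − 4y = 0, i.e. y = 322/8 = 40.25.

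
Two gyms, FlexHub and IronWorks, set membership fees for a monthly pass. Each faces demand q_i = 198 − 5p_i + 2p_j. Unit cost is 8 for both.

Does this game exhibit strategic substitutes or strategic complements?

FlexHub's profit: π = (p_{FlexHub} − 8)(198 − 5p_{FlexHub} + 2p_{IronWorks}).
∂π/∂p_{FlexHub} = 238 − 10p_{FlexHub} + 2p_{IronWorks} = 0 ⇒ p_{FlexHub} = 23.8 + 0.2p_{IronWorks}.
The best-response slope dp_{FlexHub}/dp_{IronWorks} = 0.2 > 0: the reaction function is upward-sloping, so the choices are strategic complements.

strategic complements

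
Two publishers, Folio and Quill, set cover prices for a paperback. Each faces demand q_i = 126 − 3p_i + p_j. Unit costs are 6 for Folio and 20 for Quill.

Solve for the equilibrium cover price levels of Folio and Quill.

30, 36

Folio's profit: π = (p_{Folio} − 6)(126 − 3p_{Folio} + p_{Quill}).
∂π/∂p_{Folio} = 144 − 6p_{Folio} + p_{Quill} = 0 ⇒ p_{Folio} = 24 + (1/6)p_{Quill}.
Similarly p_{Quill} = 31 + (1/6)p_{Folio}.
Solving the two reaction functions simultaneously: (1 − (1/6)(1/6))p_{Folio} = 24 + (1/6)·31, so (35/36)p_{Folio} = 175/6 and p_{Folio} = 30.
Then p_{Quill} = 31 + (1/6)·30 = 36.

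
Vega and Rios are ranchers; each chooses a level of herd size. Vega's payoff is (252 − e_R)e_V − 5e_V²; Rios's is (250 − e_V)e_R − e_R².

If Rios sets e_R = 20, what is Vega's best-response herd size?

23.2

Expanding Vega's payoff: 252e_V − e_Re_V − 5e_V².
∂π/∂e_V = 252 − e_R − 10e_V = 0, so e_V = 25.2 − 0.1e_R.
At e_R = 20: e_V = 25.2 − 0.1·20 = 23.2.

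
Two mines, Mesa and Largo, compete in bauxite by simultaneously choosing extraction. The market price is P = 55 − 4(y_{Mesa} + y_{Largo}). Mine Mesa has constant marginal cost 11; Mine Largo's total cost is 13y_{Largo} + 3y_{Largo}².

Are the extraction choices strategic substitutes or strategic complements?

strategic substitutes

Mine Mesa's profit: π = y_{Mesa}(55 − 4(y_{Mesa} + y_{Largo})) − 11y_{Mesa}.
∂π/∂y_{Mesa} = 44 − 8y_{Mesa} − 4y_{Largo} = 0, so y_{Mesa} = 5.5 − 0.5y_{Largo}.
The best-response slope dy_{Mesa}/dy_{Largo} = −0.5 < 0: the reaction function is downward-sloping, so the choices are strategic substitutes.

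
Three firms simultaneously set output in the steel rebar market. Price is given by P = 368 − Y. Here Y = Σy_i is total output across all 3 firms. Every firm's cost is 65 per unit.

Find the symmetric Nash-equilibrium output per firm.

75.75

A representative firm's profit is π_i = y_i(368 − Y) − 65y_i, with Y = y_i + Σ_{j≠i} y_j.
First-order condition: 303 − 2y_i − Σ_{j≠i} y_j = 0.
With identical firms, set every y_j = y: then 303 − 2y − 2y = 0, i.e. y = 303/4 = 75.75.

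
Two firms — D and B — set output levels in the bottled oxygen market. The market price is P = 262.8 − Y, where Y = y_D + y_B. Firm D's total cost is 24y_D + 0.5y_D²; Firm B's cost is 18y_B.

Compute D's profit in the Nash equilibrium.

Firm D's profit: π = y_D(262.8 − (y_D + y_B)) − 24y_D − 0.5y_D².
∂π/∂y_D = 238.8 − 3y_D − y_B = 0, so y_D = 79.6 − (1/3)y_B.
For B: ∂π/∂y_B = 244.8 − 2y_B − y_D = 0 ⇒ y_B = 122.4 − 0.5y_D.
Substituting the second reaction function into the first: y_D = 79.6 − (1/3)(122.4 − 0.5y_D), which gives (5/6)y_D = 38.8 ⇒ y_D = 46.56.
Then y_B = 122.4 − 0.5·46.56 = 99.12.
Price P = 262.8 − 145.68 = 117.12.
D's profit: (117.12 − 24)·46.56 − 0.5(46.56)² = 3251.7504.

3251.7504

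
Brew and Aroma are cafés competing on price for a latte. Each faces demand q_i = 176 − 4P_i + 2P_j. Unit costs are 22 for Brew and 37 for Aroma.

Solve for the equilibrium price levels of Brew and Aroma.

46, 52

Brew's profit: π = (P_{Brew} − 22)(176 − 4P_{Brew} + 2P_{Aroma}).
∂π/∂P_{Brew} = 264 − 8P_{Brew} + 2P_{Aroma} = 0 ⇒ P_{Brew} = 33 + 0.25P_{Aroma}.
Similarly P_{Aroma} = 40.5 + 0.25P_{Brew}.
Plugging P_{Aroma} into Brew's best response: P_{Brew} = 33 + 0.25(40.5 + 0.25P_{Brew}) ⇒ 0.9375P_{Brew} = 43.125, so P_{Brew} = 46.
Then P_{Aroma} = 40.5 + 0.25·46 = 52.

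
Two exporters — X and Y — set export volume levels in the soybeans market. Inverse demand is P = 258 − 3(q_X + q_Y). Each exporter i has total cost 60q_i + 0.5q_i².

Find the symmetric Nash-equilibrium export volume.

Exporter X's profit: π = q_X(258 − 3(q_X + q_Y)) − 60q_X − 0.5q_X².
∂π/∂q_X = 198 − 7q_X − 3q_Y = 0, so q_X = 198/7 − (3/7)q_Y.
Setting q_X = q_Y in the reaction function: q_X = 198/7 − (3/7)q_X, so q_X = (198/7) / (10/7) = 19.8.

19.8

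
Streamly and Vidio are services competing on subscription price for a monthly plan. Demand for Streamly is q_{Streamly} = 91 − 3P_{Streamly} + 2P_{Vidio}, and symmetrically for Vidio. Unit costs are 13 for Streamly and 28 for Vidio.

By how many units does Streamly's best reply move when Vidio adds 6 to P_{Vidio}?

2

Streamly's profit: π = (P_{Streamly} − 13)(91 − 3P_{Streamly} + 2P_{Vidio}).
∂π/∂P_{Streamly} = 130 − 6P_{Streamly} + 2P_{Vidio} = 0 ⇒ P_{Streamly} = 65/3 + (1/3)P_{Vidio}.
The reaction-function slope is 1/3, so a 6-unit rise in P_{Vidio} moves P_{Streamly} by 1/3 × 6 = 2. Streamly's best response rises — the actions are strategic complements.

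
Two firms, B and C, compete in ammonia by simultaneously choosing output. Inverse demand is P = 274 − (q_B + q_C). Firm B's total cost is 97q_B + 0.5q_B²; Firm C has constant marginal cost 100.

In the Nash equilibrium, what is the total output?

Firm B's profit: π = q_B(274 − (q_B + q_C)) − 97q_B − 0.5q_B².
∂π/∂q_B = 177 − 3q_B − q_C = 0, so q_B = 59 − (1/3)q_C.
For C: ∂π/∂q_C = 174 − 2q_C − q_B = 0 ⇒ q_C = 87 − 0.5q_B.
Solving the two reaction functions simultaneously: (1 − (−1/3)(−0.5))q_B = 59 − (1/3)·87, so (5/6)q_B = 30 and q_B = 36.
Then q_C = 87 − 0.5·36 = 69.
Total output: 36 + 69 = 105.

105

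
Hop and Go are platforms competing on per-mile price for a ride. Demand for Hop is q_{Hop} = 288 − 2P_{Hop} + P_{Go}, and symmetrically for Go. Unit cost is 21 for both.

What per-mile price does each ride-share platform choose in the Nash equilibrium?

Hop's profit: π = (P_{Hop} − 21)(288 − 2P_{Hop} + P_{Go}).
∂π/∂P_{Hop} = 330 − 4P_{Hop} + P_{Go} = 0 ⇒ P_{Hop} = 82.5 + 0.25P_{Go}.
The game is symmetric, so in equilibrium P_{Go} = P_{Hop}: the reaction function gives 0.75P_{Hop} = 82.5, hence P_{Hop} = 110.

110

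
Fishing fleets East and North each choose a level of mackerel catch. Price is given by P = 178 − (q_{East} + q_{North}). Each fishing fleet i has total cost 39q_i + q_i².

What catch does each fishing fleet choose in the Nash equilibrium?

27.8

Fishing fleet East's profit: π = q_{East}(178 − (q_{East} + q_{North})) − 39q_{East} − q_{East}².
∂π/∂q_{East} = 139 − 4q_{East} − q_{North} = 0, so q_{East} = 34.75 − 0.25q_{North}.
By symmetry q_{North} = q_{East}; substituting into the reaction function, 1.25q_{East} = 34.75 and q_{East} = 27.8.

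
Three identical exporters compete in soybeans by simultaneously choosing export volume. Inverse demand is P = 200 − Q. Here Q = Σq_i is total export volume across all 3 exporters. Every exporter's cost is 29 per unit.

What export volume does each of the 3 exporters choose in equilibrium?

A representative exporter's profit is π_i = q_i(200 − Q) − 29q_i, with Q = q_i + Σ_{j≠i} q_j.
First-order condition: 171 − 2q_i − Σ_{j≠i} q_j = 0.
In a symmetric equilibrium every exporter chooses the same q, so Σ_{j≠i} q_j = 2q. The condition becomes 171 − 4q = 0, giving q = 171/4 = 42.75.

42.75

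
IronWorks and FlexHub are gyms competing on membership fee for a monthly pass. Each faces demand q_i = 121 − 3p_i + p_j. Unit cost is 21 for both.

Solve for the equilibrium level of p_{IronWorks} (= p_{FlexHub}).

36.8

IronWorks's profit: π = (p_{IronWorks} − 21)(121 − 3p_{IronWorks} + p_{FlexHub}).
∂π/∂p_{IronWorks} = 184 − 6p_{IronWorks} + p_{FlexHub} = 0 ⇒ p_{IronWorks} = 92/3 + (1/6)p_{FlexHub}.
The game is symmetric, so in equilibrium p_{FlexHub} = p_{IronWorks}: the reaction function gives (5/6)p_{IronWorks} = 92/3, hence p_{IronWorks} = 36.8.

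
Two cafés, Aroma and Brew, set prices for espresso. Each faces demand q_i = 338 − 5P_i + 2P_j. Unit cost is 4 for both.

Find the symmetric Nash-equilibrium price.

Aroma's profit: π = (P_{Aroma} − 4)(338 − 5P_{Aroma} + 2P_{Brew}).
∂π/∂P_{Aroma} = 358 − 10P_{Aroma} + 2P_{Brew} = 0 ⇒ P_{Aroma} = 35.8 + 0.2P_{Brew}.
By symmetry P_{Brew} = P_{Aroma}; substituting into the reaction function, 0.8P_{Aroma} = 35.8 and P_{Aroma} = 44.75.

44.75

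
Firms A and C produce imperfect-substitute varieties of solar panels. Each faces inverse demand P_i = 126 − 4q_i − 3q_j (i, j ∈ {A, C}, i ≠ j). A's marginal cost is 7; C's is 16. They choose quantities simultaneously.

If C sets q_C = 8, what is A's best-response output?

11.875

Firm A's profit: π = q_A(126 − 4q_A − 3q_C) − 7q_A.
∂π/∂q_A = 119 − 8q_A − 3q_C = 0 ⇒ q_A = 14.875 − 0.375q_C.
At q_C = 8: q_A = 14.875 − 0.375·8 = 11.875.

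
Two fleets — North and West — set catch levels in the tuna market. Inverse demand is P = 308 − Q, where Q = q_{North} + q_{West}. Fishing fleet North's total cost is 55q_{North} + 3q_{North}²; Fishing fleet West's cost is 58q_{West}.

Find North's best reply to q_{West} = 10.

30.375

Fishing fleet North's profit: π = q_{North}(308 − (q_{North} + q_{West})) − 55q_{North} − 3q_{North}².
∂π/∂q_{North} = 253 − 8q_{North} − q_{West} = 0, so q_{North} = 31.625 − 0.125q_{West}.
At q_{West} = 10: q_{North} = 31.625 − 0.125·10 = 30.375.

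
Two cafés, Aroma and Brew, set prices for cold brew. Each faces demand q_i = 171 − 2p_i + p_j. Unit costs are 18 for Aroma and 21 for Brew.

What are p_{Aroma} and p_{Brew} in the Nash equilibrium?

Aroma's profit: π = (p_{Aroma} − 18)(171 − 2p_{Aroma} + p_{Brew}).
∂π/∂p_{Aroma} = 207 − 4p_{Aroma} + p_{Brew} = 0 ⇒ p_{Aroma} = 51.75 + 0.25p_{Brew}.
Similarly p_{Brew} = 53.25 + 0.25p_{Aroma}.
Solving the two reaction functions simultaneously: (1 − (0.25)(0.25))p_{Aroma} = 51.75 + 0.25·53.25, so 0.9375p_{Aroma} = 65.0625 and p_{Aroma} = 69.4.
Then p_{Brew} = 53.25 + 0.25·69.4 = 70.6.

69.4, 70.6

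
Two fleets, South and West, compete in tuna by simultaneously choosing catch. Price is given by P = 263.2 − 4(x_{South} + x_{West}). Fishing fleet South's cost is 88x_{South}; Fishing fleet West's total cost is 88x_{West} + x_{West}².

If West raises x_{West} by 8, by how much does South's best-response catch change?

Fishing fleet South's profit: π = x_{South}(263.2 − 4(x_{South} + x_{West})) − 88x_{South}.
∂π/∂x_{South} = 175.2 − 8x_{South} − 4x_{West} = 0, so x_{South} = 21.9 − 0.5x_{West}.
The reaction-function slope is −0.5, so an 8-unit rise in x_{West} moves x_{South} by −0.5 × 8 = −4. South's best response falls — the actions are strategic substitutes.

-4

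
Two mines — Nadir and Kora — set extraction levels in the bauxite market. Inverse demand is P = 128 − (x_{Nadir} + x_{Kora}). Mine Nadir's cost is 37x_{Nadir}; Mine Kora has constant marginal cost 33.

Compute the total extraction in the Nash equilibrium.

62

Mine Nadir's profit: π = x_{Nadir}(128 − (x_{Nadir} + x_{Kora})) − 37x_{Nadir}.
∂π/∂x_{Nadir} = 91 − 2x_{Nadir} − x_{Kora} = 0, so x_{Nadir} = 45.5 − 0.5x_{Kora}.
By the same steps for Kora: x_{Kora} = 47.5 − 0.5x_{Nadir}.
Solving the two reaction functions simultaneously: (1 − (−0.5)(−0.5))x_{Nadir} = 45.5 − 0.5·47.5, so 0.75x_{Nadir} = 21.75 and x_{Nadir} = 29.
Then x_{Kora} = 47.5 − 0.5·29 = 33.
Total extraction: 29 + 33 = 62.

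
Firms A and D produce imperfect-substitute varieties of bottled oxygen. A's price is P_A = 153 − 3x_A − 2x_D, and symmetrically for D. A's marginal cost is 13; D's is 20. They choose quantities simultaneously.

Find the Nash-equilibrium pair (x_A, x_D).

Firm A's profit: π = x_A(153 − 3x_A − 2x_D) − 13x_A.
∂π/∂x_A = 140 − 6x_A − 2x_D = 0 ⇒ x_A = 70/3 − (1/3)x_D.
Similarly x_D = 133/6 − (1/3)x_A.
Plugging x_D into A's best response: x_A = 70/3 − (1/3)(133/6 − (1/3)x_A) ⇒ (8/9)x_A = 287/18, so x_A = 17.9375.
Then x_D = 133/6 − (1/3)·17.9375 = 16.1875.

17.9375, 16.1875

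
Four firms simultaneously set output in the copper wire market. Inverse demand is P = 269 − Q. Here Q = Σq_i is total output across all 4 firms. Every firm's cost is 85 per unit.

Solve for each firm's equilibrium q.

A representative firm's profit is π_i = q_i(269 − Q) − 85q_i, with Q = q_i + Σ_{j≠i} q_j.
First-order condition: 184 − 2q_i − Σ_{j≠i} q_j = 0.
With identical firms, set every q_j = q: then 184 − 2q − 3q = 0, i.e. q = 184/5 = 36.8.

36.8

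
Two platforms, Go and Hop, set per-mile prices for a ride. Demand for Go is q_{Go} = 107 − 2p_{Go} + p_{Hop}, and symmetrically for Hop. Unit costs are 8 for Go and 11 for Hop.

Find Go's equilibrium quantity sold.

Go's profit: π = (p_{Go} − 8)(107 − 2p_{Go} + p_{Hop}).
∂π/∂p_{Go} = 123 − 4p_{Go} + p_{Hop} = 0 ⇒ p_{Go} = 30.75 + 0.25p_{Hop}.
Similarly p_{Hop} = 32.25 + 0.25p_{Go}.
Plugging p_{Hop} into Go's best response: p_{Go} = 30.75 + 0.25(32.25 + 0.25p_{Go}) ⇒ 0.9375p_{Go} = 38.8125, so p_{Go} = 41.4.
Then p_{Hop} = 32.25 + 0.25·41.4 = 42.6.
q_{Go} = 107 − 2·41.4 + 42.6 = 66.8.

66.8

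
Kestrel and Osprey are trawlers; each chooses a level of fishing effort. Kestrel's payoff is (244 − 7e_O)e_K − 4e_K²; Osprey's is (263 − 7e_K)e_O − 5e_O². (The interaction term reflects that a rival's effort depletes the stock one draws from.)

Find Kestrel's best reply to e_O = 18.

14.75

Expanding Kestrel's payoff: 244e_K − 7e_Oe_K − 4e_K².
∂π/∂e_K = 244 − 7e_O − 8e_K = 0, so e_K = 30.5 − 0.875e_O.
At e_O = 18: e_K = 30.5 − 0.875·18 = 14.75.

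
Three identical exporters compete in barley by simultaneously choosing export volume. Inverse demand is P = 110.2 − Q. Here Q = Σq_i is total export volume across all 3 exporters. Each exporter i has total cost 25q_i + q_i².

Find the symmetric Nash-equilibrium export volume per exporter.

A representative exporter's profit is π_i = q_i(110.2 − Q) − 25q_i − q_i², with Q = q_i + Σ_{j≠i} q_j.
First-order condition: 85.2 − 4q_i − Σ_{j≠i} q_j = 0.
In a symmetric equilibrium every exporter chooses the same q, so Σ_{j≠i} q_j = 2q. The condition becomes 85.2 − 6q = 0, giving q = 85.2/6 = 14.2.

14.2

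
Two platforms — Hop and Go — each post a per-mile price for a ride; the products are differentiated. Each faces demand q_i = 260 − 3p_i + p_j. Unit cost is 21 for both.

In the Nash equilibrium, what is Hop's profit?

5702.88

Hop's profit: π = (p_{Hop} − 21)(260 − 3p_{Hop} + p_{Go}).
∂π/∂p_{Hop} = 323 − 6p_{Hop} + p_{Go} = 0 ⇒ p_{Hop} = 323/6 + (1/6)p_{Go}.
By symmetry p_{Go} = p_{Hop}; substituting into the reaction function, (5/6)p_{Hop} = 323/6 and p_{Hop} = 64.6.
q_{Hop} = 260 − 3·64.6 + 64.6 = 130.8.
Profit = (64.6 − 21)·130.8 = 5702.88.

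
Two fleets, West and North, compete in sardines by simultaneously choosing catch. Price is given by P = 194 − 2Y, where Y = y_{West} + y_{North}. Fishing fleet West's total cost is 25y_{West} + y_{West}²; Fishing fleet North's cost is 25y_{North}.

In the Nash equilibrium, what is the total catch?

50.7

Fishing fleet West's profit: π = y_{West}(194 − 2(y_{West} + y_{North})) − 25y_{West} − y_{West}².
∂π/∂y_{West} = 169 − 6y_{West} − 2y_{North} = 0, so y_{West} = 169/6 − (1/3)y_{North}.
For North: ∂π/∂y_{North} = 169 − 4y_{North} − 2y_{West} = 0 ⇒ y_{North} = 42.25 − 0.5y_{West}.
Solving the two reaction functions simultaneously: (1 − (−1/3)(−0.5))y_{West} = 169/6 − (1/3)·42.25, so (5/6)y_{West} = 169/12 and y_{West} = 16.9.
Then y_{North} = 42.25 − 0.5·16.9 = 33.8.
Total catch: 16.9 + 33.8 = 50.7.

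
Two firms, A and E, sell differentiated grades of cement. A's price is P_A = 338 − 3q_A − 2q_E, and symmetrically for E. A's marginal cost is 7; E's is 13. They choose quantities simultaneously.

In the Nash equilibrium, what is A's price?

Firm A's profit: π = q_A(338 − 3q_A − 2q_E) − 7q_A.
∂π/∂q_A = 331 − 6q_A − 2q_E = 0 ⇒ q_A = 331/6 − (1/3)q_E.
Similarly q_E = 325/6 − (1/3)q_A.
Substituting the second reaction function into the first: q_A = 331/6 − (1/3)(325/6 − (1/3)q_A), which gives (8/9)q_A = 334/9 ⇒ q_A = 41.75.
Then q_E = 325/6 − (1/3)·41.75 = 40.25.
P_A = 338 − 3·41.75 − 2·40.25 = 132.25.

132.25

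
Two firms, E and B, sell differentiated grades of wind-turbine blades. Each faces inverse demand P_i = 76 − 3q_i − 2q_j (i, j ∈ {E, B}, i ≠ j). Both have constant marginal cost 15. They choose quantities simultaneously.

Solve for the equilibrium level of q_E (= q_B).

7.625

Firm E's profit: π = q_E(76 − 3q_E − 2q_B) − 15q_E.
∂π/∂q_E = 61 − 6q_E − 2q_B = 0 ⇒ q_E = 61/6 − (1/3)q_B.
By symmetry q_B = q_E; substituting into the reaction function, (4/3)q_E = 61/6 and q_E = 7.625.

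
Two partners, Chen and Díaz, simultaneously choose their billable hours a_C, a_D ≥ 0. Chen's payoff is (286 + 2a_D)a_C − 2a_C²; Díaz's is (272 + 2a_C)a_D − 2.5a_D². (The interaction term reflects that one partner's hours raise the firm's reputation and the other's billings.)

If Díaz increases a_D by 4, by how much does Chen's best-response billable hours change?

Expanding Chen's payoff: 286a_C + 2a_Da_C − 2a_C².
∂π/∂a_C = 286 + 2a_D − 4a_C = 0, so a_C = 71.5 + 0.5a_D.
The reaction-function slope is 0.5, so a 4-unit rise in a_D moves a_C by 0.5 × 4 = 2. Chen's best response rises — the actions are strategic complements.

2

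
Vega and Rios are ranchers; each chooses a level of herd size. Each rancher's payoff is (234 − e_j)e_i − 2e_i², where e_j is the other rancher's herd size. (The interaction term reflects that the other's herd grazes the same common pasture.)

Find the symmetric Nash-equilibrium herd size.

Vega's payoff is (234 − e_R)e_V − 2e_V².
∂π/∂e_V = 234 − e_R − 4e_V = 0, so e_V = 58.5 − 0.25e_R.
By symmetry e_R = e_V; substituting into the reaction function, 1.25e_V = 58.5 and e_V = 46.8.

46.8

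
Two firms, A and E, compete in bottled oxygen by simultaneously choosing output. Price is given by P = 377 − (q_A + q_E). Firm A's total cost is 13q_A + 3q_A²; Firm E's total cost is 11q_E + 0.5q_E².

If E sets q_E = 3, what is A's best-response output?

45.125

Firm A's profit: π = q_A(377 − (q_A + q_E)) − 13q_A − 3q_A².
∂π/∂q_A = 364 − 8q_A − q_E = 0, so q_A = 45.5 − 0.125q_E.
At q_E = 3: q_A = 45.5 − 0.125·3 = 45.125.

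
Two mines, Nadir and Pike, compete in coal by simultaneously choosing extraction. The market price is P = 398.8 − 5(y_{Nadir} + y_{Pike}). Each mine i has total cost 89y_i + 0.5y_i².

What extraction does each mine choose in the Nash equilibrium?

19.3625

Mine Nadir's profit: π = y_{Nadir}(398.8 − 5(y_{Nadir} + y_{Pike})) − 89y_{Nadir} − 0.5y_{Nadir}².
∂π/∂y_{Nadir} = 309.8 − 11y_{Nadir} − 5y_{Pike} = 0, so y_{Nadir} = 1549/55 − (5/11)y_{Pike}.
By symmetry y_{Pike} = y_{Nadir}; substituting into the reaction function, (16/11)y_{Nadir} = 1549/55 and y_{Nadir} = 19.3625.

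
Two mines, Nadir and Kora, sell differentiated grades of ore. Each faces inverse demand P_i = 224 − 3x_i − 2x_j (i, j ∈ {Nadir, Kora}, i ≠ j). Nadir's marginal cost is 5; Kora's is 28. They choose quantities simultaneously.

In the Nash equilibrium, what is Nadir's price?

Mine Nadir's profit: π = x_{Nadir}(224 − 3x_{Nadir} − 2x_{Kora}) − 5x_{Nadir}.
∂π/∂x_{Nadir} = 219 − 6x_{Nadir} − 2x_{Kora} = 0 ⇒ x_{Nadir} = 36.5 − (1/3)x_{Kora}.
Similarly x_{Kora} = 98/3 − (1/3)x_{Nadir}.
Plugging x_{Kora} into Nadir's best response: x_{Nadir} = 36.5 − (1/3)(98/3 − (1/3)x_{Nadir}) ⇒ (8/9)x_{Nadir} = 461/18, so x_{Nadir} = 28.8125.
Then x_{Kora} = 98/3 − (1/3)·28.8125 = 23.0625.
P_{Nadir} = 224 − 3·28.8125 − 2·23.0625 = 91.4375.

91.4375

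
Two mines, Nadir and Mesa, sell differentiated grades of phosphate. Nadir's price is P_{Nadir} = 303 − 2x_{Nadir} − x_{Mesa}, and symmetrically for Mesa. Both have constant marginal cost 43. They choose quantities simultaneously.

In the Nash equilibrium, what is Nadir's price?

Mine Nadir's profit: π = x_{Nadir}(303 − 2x_{Nadir} − x_{Mesa}) − 43x_{Nadir}.
∂π/∂x_{Nadir} = 260 − 4x_{Nadir} − x_{Mesa} = 0 ⇒ x_{Nadir} = 65 − 0.25x_{Mesa}.
Setting x_{Nadir} = x_{Mesa} in the reaction function: x_{Nadir} = 65 − 0.25x_{Nadir}, so x_{Nadir} = 65 / 1.25 = 52.
P_{Nadir} = 303 − 2·52 − 52 = 147.

147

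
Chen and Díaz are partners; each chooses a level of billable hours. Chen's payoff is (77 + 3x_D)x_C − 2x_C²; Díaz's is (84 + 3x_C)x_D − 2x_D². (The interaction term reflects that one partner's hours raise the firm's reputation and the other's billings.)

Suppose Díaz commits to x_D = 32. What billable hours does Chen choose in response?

43.25

Expanding Chen's payoff: 77x_C + 3x_Dx_C − 2x_C².
∂π/∂x_C = 77 + 3x_D − 4x_C = 0, so x_C = 19.25 + 0.75x_D.
At x_D = 32: x_C = 19.25 + 0.75·32 = 43.25.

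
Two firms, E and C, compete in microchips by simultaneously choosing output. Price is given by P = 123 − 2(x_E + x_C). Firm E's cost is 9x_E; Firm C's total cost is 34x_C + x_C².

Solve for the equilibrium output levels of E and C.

25.3, 6.4

Firm E's profit: π = x_E(123 − 2(x_E + x_C)) − 9x_E.
∂π/∂x_E = 114 − 4x_E − 2x_C = 0, so x_E = 28.5 − 0.5x_C.
For C: ∂π/∂x_C = 89 − 6x_C − 2x_E = 0 ⇒ x_C = 89/6 − (1/3)x_E.
Solving the two reaction functions simultaneously: (1 − (−0.5)(−1/3))x_E = 28.5 − 0.5·(89/6), so (5/6)x_E = 253/12 and x_E = 25.3.
Then x_C = 89/6 − (1/3)·25.3 = 6.4.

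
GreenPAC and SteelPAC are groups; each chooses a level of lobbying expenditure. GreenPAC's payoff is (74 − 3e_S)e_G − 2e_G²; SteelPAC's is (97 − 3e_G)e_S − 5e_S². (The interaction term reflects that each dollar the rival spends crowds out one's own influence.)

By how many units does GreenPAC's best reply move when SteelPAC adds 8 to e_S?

-6

Expanding GreenPAC's payoff: 74e_G − 3e_Se_G − 2e_G².
∂π/∂e_G = 74 − 3e_S − 4e_G = 0, so e_G = 18.5 − 0.75e_S.
The reaction-function slope is −0.75, so an 8-unit rise in e_S moves e_G by −0.75 × 8 = −6. GreenPAC's best response falls — the actions are strategic substitutes.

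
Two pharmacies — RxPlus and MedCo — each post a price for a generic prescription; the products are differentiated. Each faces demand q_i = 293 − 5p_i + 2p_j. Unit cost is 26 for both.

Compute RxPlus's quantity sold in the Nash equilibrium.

RxPlus's profit: π = (p_{RxPlus} − 26)(293 − 5p_{RxPlus} + 2p_{MedCo}).
∂π/∂p_{RxPlus} = 423 − 10p_{RxPlus} + 2p_{MedCo} = 0 ⇒ p_{RxPlus} = 42.3 + 0.2p_{MedCo}.
The game is symmetric, so in equilibrium p_{MedCo} = p_{RxPlus}: the reaction function gives 0.8p_{RxPlus} = 42.3, hence p_{RxPlus} = 52.875.
q_{RxPlus} = 293 − 5·52.875 + 2·52.875 = 134.375.

134.375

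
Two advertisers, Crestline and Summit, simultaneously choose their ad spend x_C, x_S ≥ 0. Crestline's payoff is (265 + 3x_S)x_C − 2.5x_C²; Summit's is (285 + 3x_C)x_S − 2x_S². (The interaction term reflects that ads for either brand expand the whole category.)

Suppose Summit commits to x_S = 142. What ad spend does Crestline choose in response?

138.2

Expanding Crestline's payoff: 265x_C + 3x_Sx_C − 2.5x_C².
∂π/∂x_C = 265 + 3x_S − 5x_C = 0, so x_C = 53 + 0.6x_S.
At x_S = 142: x_C = 53 + 0.6·142 = 138.2.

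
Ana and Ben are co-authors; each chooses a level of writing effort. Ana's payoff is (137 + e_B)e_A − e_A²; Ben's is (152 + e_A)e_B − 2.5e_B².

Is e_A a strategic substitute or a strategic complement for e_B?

strategic complements

Expanding Ana's payoff: 137e_A + e_Be_A − e_A².
∂π/∂e_A = 137 + e_B − 2e_A = 0, so e_A = 68.5 + 0.5e_B.
The best-response slope de_A/de_B = 0.5 > 0: the reaction function is upward-sloping, so the choices are strategic complements.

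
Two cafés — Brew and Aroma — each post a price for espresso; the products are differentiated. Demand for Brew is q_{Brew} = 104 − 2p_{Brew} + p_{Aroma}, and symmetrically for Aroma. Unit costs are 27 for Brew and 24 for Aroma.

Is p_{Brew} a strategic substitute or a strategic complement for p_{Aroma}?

strategic complements

Brew's profit: π = (p_{Brew} − 27)(104 − 2p_{Brew} + p_{Aroma}).
∂π/∂p_{Brew} = 158 − 4p_{Brew} + p_{Aroma} = 0 ⇒ p_{Brew} = 39.5 + 0.25p_{Aroma}.
The best-response slope dp_{Brew}/dp_{Aroma} = 0.25 > 0: the reaction function is upward-sloping, so the choices are strategic complements.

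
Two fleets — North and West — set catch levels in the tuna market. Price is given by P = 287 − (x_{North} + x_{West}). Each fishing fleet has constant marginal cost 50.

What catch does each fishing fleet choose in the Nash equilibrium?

79

Fishing fleet North's profit: π = x_{North}(287 − (x_{North} + x_{West})) − 50x_{North}.
∂π/∂x_{North} = 237 − 2x_{North} − x_{West} = 0, so x_{North} = 118.5 − 0.5x_{West}.
By symmetry x_{West} = x_{North}; substituting into the reaction function, 1.5x_{North} = 118.5 and x_{North} = 79.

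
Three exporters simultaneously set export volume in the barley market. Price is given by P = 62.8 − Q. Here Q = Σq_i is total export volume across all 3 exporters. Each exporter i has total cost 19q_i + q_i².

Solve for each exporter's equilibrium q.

A representative exporter's profit is π_i = q_i(62.8 − Q) − 19q_i − q_i², with Q = q_i + Σ_{j≠i} q_j.
First-order condition: 43.8 − 4q_i − Σ_{j≠i} q_j = 0.
Imposing symmetry (q_j = q for all j) turns Σ_{j≠i} q_j into 2q, so 43.8 = 6q and q = 7.3.

7.3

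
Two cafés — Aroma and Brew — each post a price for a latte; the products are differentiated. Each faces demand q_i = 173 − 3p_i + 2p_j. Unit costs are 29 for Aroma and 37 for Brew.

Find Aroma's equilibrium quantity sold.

Aroma's profit: π = (p_{Aroma} − 29)(173 − 3p_{Aroma} + 2p_{Brew}).
∂π/∂p_{Aroma} = 260 − 6p_{Aroma} + 2p_{Brew} = 0 ⇒ p_{Aroma} = 130/3 + (1/3)p_{Brew}.
Similarly p_{Brew} = 142/3 + (1/3)p_{Aroma}.
Plugging p_{Brew} into Aroma's best response: p_{Aroma} = 130/3 + (1/3)(142/3 + (1/3)p_{Aroma}) ⇒ (8/9)p_{Aroma} = 532/9, so p_{Aroma} = 66.5.
Then p_{Brew} = 142/3 + (1/3)·66.5 = 69.5.
q_{Aroma} = 173 − 3·66.5 + 2·69.5 = 112.5.

112.5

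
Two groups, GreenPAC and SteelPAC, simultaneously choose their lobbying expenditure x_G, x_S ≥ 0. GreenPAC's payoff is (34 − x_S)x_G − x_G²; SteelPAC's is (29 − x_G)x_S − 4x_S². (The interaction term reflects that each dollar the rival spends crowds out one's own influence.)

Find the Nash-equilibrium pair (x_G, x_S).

Expanding GreenPAC's payoff: 34x_G − x_Sx_G − x_G².
∂π/∂x_G = 34 − x_S − 2x_G = 0, so x_G = 17 − 0.5x_S.
Likewise for SteelPAC: x_S = 3.625 − 0.125x_G.
Plugging x_S into GreenPAC's best response: x_G = 17 − 0.5(3.625 − 0.125x_G) ⇒ 0.9375x_G = 15.1875, so x_G = 16.2.
Then x_S = 3.625 − 0.125·16.2 = 1.6.

16.2, 1.6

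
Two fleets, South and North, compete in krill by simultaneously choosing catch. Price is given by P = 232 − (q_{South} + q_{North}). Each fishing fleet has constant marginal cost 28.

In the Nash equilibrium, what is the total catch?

136

Fishing fleet South's profit: π = q_{South}(232 − (q_{South} + q_{North})) − 28q_{South}.
∂π/∂q_{South} = 204 − 2q_{South} − q_{North} = 0, so q_{South} = 102 − 0.5q_{North}.
By symmetry q_{North} = q_{South}; substituting into the reaction function, 1.5q_{South} = 102 and q_{South} = 68.
Total catch: 68 + 68 = 136.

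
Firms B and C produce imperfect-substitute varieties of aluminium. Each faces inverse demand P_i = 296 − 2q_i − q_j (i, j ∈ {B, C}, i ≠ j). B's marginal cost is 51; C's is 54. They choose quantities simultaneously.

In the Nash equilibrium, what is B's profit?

4841.28

Firm B's profit: π = q_B(296 − 2q_B − q_C) − 51q_B.
∂π/∂q_B = 245 − 4q_B − q_C = 0 ⇒ q_B = 61.25 − 0.25q_C.
Similarly q_C = 60.5 − 0.25q_B.
Solving the two reaction functions simultaneously: (1 − (−0.25)(−0.25))q_B = 61.25 − 0.25·60.5, so 0.9375q_B = 46.125 and q_B = 49.2.
Then q_C = 60.5 − 0.25·49.2 = 48.2.
P_B = 296 − 2·49.2 − 48.2 = 149.4.
Profit = (149.4 − 51)·49.2 = 4841.28.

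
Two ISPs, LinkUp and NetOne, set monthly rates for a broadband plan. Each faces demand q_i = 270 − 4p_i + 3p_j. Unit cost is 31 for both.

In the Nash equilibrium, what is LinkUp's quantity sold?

191.2

LinkUp's profit: π = (p_{LinkUp} − 31)(270 − 4p_{LinkUp} + 3p_{NetOne}).
∂π/∂p_{LinkUp} = 394 − 8p_{LinkUp} + 3p_{NetOne} = 0 ⇒ p_{LinkUp} = 49.25 + 0.375p_{NetOne}.
By symmetry p_{NetOne} = p_{LinkUp}; substituting into the reaction function, 0.625p_{LinkUp} = 49.25 and p_{LinkUp} = 78.8.
q_{LinkUp} = 270 − 4·78.8 + 3·78.8 = 191.2.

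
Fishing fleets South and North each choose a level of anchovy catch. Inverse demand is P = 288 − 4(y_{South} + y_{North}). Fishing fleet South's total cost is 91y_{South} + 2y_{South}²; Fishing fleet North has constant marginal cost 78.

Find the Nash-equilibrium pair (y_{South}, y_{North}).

Fishing fleet South's profit: π = y_{South}(288 − 4(y_{South} + y_{North})) − 91y_{South} − 2y_{South}².
∂π/∂y_{South} = 197 − 12y_{South} − 4y_{North} = 0, so y_{South} = 197/12 − (1/3)y_{North}.
For North: ∂π/∂y_{North} = 210 − 8y_{North} − 4y_{South} = 0 ⇒ y_{North} = 26.25 − 0.5y_{South}.
Solving the two reaction functions simultaneously: (1 − (−1/3)(−0.5))y_{South} = 197/12 − (1/3)·26.25, so (5/6)y_{South} = 23/3 and y_{South} = 9.2.
Then y_{North} = 26.25 − 0.5·9.2 = 21.65.

9.2, 21.65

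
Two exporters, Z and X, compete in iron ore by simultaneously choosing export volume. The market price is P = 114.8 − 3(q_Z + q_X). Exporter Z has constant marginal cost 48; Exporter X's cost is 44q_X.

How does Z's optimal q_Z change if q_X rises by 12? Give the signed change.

-6

Exporter Z's profit: π = q_Z(114.8 − 3(q_Z + q_X)) − 48q_Z.
∂π/∂q_Z = 66.8 − 6q_Z − 3q_X = 0, so q_Z = 167/15 − 0.5q_X.
The reaction-function slope is −0.5, so a 12-unit rise in q_X moves q_Z by −0.5 × 12 = −6. Z's best response falls — the actions are strategic substitutes.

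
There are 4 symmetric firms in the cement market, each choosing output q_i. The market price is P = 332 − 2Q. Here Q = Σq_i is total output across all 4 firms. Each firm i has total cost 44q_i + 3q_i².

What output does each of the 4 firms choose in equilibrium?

A representative firm's profit is π_i = q_i(332 − 2Q) − 44q_i − 3q_i², with Q = q_i + Σ_{j≠i} q_j.
First-order condition: 288 − 10q_i − 2Σ_{j≠i} q_j = 0.
With identical firms, set every q_j = q: then 288 − 10q − 6q = 0, i.e. q = 288/16 = 18.

18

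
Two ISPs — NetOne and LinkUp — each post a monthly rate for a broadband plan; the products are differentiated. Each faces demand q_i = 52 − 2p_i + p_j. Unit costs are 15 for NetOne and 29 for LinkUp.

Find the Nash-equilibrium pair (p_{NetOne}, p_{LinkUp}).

29.2, 34.8

NetOne's profit: π = (p_{NetOne} − 15)(52 − 2p_{NetOne} + p_{LinkUp}).
∂π/∂p_{NetOne} = 82 − 4p_{NetOne} + p_{LinkUp} = 0 ⇒ p_{NetOne} = 20.5 + 0.25p_{LinkUp}.
Similarly p_{LinkUp} = 27.5 + 0.25p_{NetOne}.
Plugging p_{LinkUp} into NetOne's best response: p_{NetOne} = 20.5 + 0.25(27.5 + 0.25p_{NetOne}) ⇒ 0.9375p_{NetOne} = 27.375, so p_{NetOne} = 29.2.
Then p_{LinkUp} = 27.5 + 0.25·29.2 = 34.8.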